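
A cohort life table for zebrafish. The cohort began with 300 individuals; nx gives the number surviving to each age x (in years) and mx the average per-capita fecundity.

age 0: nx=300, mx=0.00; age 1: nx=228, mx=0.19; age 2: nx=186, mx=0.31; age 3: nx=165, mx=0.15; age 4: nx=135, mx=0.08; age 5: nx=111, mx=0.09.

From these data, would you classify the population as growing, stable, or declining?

declining

lx = nx/n0 = nx/300: 1, 0.76, 0.62, 0.55, 0.45, 0.37
R0 = Σ lx·mx = 0 + 0.1444 + 0.1922 + 0.0825 + 0.036 + 0.0333 = 0.4884
R0 < 1, so the population is declining.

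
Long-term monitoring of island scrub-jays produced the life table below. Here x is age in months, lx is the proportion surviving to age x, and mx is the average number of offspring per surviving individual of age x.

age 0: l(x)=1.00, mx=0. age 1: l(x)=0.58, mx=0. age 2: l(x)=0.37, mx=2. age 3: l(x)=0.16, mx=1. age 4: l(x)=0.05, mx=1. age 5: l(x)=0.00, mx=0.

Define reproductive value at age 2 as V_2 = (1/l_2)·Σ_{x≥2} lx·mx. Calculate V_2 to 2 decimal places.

2.57

lx·mx for x ≥ 2: 0.74, 0.16, 0.05, 0 → sum = 0.95
V_2 = 0.95 / l_2 = 0.95 / 0.37 = 2.567568… → 2.57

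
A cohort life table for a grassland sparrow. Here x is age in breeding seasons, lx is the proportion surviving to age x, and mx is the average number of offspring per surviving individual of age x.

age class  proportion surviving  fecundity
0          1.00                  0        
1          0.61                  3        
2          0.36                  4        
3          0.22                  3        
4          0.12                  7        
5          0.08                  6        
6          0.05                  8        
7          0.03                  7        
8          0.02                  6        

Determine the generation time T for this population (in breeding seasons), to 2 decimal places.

2.89

lx·mx: 0, 1.83, 1.44, 0.66, 0.84, 0.48, 0.4, 0.21, 0.12 → R0 = 5.98
x·lx·mx: 0, 1.83, 2.88, 1.98, 3.36, 2.4, 2.4, 1.47, 0.96 → Σ = 17.28
T = 17.28 / 5.98 = 2.889632… → 2.89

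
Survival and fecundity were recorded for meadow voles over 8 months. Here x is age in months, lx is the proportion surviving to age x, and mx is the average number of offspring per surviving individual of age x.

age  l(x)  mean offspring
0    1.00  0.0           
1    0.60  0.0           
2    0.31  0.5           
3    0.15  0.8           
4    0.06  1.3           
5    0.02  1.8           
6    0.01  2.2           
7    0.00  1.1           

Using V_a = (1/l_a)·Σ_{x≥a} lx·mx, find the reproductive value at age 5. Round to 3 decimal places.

lx·mx for x ≥ 5: 0.036, 0.022, 0 → sum = 0.058
V_5 = 0.058 / l_5 = 0.058 / 0.02 = 2.9 → 2.900

2.900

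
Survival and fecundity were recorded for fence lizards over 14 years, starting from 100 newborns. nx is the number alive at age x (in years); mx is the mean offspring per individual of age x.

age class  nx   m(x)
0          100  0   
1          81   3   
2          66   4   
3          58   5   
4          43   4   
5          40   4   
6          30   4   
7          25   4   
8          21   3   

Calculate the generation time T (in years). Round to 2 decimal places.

3.58

lx = nx/n0 = nx/100: 1, 0.81, 0.66, 0.58, 0.43, 0.4, 0.3, 0.25, 0.21
lx·mx: 0, 2.43, 2.64, 2.9, 1.72, 1.6, 1.2, 1, 0.63 → R0 = 14.12
x·lx·mx: 0, 2.43, 5.28, 8.7, 6.88, 8, 7.2, 7, 5.04 → Σ = 50.53
T = 50.53 / 14.12 = 3.578612… → 3.58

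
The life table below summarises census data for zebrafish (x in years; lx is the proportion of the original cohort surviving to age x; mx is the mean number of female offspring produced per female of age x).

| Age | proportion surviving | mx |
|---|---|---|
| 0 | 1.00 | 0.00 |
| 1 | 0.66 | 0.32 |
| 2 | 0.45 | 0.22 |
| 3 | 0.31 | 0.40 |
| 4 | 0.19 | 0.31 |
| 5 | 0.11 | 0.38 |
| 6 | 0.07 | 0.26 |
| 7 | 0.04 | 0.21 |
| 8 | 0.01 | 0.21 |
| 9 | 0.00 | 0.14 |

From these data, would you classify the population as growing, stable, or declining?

declining

R0 = Σ lx·mx = 0 + 0.2112 + 0.099 + 0.124 + 0.0589 + 0.0418 + 0.0182 + 0.0084 + 0.0021 + 0 = 0.5636
R0 < 1, so the population is declining.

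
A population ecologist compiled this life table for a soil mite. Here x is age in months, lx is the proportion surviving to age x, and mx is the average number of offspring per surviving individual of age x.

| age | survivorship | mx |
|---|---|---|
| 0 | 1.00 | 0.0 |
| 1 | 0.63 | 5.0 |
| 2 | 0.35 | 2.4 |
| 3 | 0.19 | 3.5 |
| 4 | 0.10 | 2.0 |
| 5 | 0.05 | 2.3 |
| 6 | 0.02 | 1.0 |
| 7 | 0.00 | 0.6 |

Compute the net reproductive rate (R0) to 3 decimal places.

4.990

lx·mx by age: 0, 3.15, 0.84, 0.665, 0.2, 0.115, 0.02, 0
R0 = Σ lx·mx = 4.99 → 4.990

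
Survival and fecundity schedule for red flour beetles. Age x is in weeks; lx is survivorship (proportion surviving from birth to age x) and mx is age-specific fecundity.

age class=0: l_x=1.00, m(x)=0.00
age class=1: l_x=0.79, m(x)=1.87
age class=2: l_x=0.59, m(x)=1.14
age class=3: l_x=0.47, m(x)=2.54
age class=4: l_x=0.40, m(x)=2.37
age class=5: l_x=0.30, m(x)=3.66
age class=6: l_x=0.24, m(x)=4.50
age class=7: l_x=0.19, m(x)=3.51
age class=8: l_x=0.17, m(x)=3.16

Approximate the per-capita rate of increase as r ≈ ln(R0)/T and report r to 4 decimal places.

R0 = Σ lx·mx = 0 + 1.4773 + 0.6726 + 1.1938 + 0.948 + 1.098 + 1.08 + 0.6669 + 0.5372 = 7.6738
Σ x·lx·mx = 31.1318; T = 31.1318/7.6738 = 4.05689…
r ≈ ln(R0)/T = ln(7.6738)/4.05689… = 0.502308… → 0.5023

0.5023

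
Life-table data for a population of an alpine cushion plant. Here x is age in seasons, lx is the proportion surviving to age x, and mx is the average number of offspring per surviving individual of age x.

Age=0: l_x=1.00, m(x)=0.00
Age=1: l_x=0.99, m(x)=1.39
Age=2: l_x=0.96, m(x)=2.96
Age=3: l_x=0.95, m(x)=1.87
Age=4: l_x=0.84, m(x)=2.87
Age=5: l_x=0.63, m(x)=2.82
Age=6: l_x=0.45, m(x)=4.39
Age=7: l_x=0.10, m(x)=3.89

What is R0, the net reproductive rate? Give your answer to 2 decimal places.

12.55

lx·mx by age: 0, 1.3761, 2.8416, 1.7765, 2.4108, 1.7766, 1.9755, 0.389
R0 = Σ lx·mx = 12.5461 → 12.55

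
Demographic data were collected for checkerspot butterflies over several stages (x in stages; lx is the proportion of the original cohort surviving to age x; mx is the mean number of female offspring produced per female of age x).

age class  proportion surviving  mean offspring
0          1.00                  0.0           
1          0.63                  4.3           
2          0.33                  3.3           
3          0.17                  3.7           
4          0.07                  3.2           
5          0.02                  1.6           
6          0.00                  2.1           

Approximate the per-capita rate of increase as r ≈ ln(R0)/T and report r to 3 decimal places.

0.923

R0 = Σ lx·mx = 0 + 2.709 + 1.089 + 0.629 + 0.224 + 0.032 + 0 = 4.683
Σ x·lx·mx = 7.83; T = 7.83/4.683 = 1.67201…
r ≈ ln(R0)/T = ln(4.683)/1.67201… = 0.92341… → 0.923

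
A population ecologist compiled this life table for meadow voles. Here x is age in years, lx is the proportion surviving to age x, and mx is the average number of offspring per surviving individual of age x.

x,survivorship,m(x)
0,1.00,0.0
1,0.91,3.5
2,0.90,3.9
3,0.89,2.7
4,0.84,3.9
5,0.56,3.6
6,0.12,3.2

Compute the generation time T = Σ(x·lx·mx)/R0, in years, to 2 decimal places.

lx·mx: 0, 3.185, 3.51, 2.403, 3.276, 2.016, 0.384 → R0 = 14.774
x·lx·mx: 0, 3.185, 7.02, 7.209, 13.104, 10.08, 2.304 → Σ = 42.902
T = 42.902 / 14.774 = 2.903885… → 2.90

2.90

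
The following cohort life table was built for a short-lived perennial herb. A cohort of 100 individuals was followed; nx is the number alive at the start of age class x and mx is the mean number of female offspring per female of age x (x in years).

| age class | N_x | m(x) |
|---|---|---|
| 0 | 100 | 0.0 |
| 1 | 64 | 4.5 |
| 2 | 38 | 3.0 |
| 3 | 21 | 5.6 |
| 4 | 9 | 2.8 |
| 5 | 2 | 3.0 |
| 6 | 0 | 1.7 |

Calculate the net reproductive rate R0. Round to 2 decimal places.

lx = nx/n0 = nx/100: 1, 0.64, 0.38, 0.21, 0.09, 0.02, 0
lx·mx by age: 0, 2.88, 1.14, 1.176, 0.252, 0.06, 0
R0 = Σ lx·mx = 5.508 → 5.51

5.51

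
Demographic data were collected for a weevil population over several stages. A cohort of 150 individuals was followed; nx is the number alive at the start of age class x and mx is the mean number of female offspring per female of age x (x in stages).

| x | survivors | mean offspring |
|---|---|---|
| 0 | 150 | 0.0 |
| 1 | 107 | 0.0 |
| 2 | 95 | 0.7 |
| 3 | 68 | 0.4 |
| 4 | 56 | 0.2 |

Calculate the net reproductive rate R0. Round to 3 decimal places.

0.699

lx = nx/n0 = nx/150: 1, 0.71333…, 0.63333…, 0.45333…, 0.37333…
lx·mx by age: 0, 0, 0.443333…, 0.181333…, 0.074667…
R0 = Σ lx·mx = 0.699333… → 0.699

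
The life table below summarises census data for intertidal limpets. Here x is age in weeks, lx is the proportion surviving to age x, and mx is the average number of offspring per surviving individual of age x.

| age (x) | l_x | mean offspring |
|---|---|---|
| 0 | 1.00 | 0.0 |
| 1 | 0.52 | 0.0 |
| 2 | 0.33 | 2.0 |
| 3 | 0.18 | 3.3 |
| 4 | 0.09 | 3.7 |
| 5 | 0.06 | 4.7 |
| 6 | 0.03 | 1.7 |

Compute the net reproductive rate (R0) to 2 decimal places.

lx·mx by age: 0, 0, 0.66, 0.594, 0.333, 0.282, 0.051
R0 = Σ lx·mx = 1.92 → 1.92

1.92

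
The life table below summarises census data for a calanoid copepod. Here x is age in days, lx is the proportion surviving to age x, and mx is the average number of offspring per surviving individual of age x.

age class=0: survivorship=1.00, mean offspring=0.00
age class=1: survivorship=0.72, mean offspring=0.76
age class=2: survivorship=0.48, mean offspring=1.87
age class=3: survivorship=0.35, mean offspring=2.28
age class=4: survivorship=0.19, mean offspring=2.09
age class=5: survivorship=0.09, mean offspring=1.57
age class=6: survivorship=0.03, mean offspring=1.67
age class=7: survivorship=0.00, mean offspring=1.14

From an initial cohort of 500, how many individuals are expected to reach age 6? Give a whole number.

Expected survivors = N0 · l_6 = 500 × 0.03 = 15 → 15

15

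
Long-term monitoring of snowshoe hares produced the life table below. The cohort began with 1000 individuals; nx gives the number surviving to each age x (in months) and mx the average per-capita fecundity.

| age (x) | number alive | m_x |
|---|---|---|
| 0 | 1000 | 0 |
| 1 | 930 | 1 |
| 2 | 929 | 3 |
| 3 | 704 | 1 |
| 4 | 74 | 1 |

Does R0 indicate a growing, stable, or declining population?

growing

lx = nx/n0 = nx/1000: 1, 0.93, 0.929, 0.704, 0.074
R0 = Σ lx·mx = 0 + 0.93 + 2.787 + 0.704 + 0.074 = 4.495
R0 > 1, so the population is growing.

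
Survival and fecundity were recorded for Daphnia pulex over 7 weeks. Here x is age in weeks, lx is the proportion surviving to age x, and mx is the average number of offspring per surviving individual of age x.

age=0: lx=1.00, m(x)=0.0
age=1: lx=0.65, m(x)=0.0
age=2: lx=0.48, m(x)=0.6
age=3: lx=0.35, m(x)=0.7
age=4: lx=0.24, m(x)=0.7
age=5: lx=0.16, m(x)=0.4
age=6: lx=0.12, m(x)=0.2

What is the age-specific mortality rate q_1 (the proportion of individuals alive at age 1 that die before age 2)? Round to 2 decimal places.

0.26

q_1 = (l_1 − l_2) / l_1 = (0.65 − 0.48) / 0.65
     = 0.17 / 0.65 = 0.261538… → 0.26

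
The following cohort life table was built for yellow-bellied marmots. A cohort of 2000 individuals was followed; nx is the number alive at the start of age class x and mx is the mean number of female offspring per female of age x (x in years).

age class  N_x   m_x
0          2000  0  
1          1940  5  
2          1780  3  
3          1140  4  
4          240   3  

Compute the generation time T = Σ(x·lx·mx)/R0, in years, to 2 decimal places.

lx = nx/n0 = nx/2000: 1, 0.97, 0.89, 0.57, 0.12
lx·mx: 0, 4.85, 2.67, 2.28, 0.36 → R0 = 10.16
x·lx·mx: 0, 4.85, 5.34, 6.84, 1.44 → Σ = 18.47
T = 18.47 / 10.16 = 1.817913… → 1.82

1.82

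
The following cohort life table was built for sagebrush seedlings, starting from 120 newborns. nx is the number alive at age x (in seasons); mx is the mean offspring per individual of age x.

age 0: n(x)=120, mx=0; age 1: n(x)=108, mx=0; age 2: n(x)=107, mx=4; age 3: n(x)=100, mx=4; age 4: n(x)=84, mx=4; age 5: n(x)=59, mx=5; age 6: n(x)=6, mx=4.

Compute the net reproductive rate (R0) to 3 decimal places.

lx = nx/n0 = nx/120: 1, 0.9, 0.89167…, 0.83333…, 0.7, 0.49167…, 0.05
lx·mx by age: 0, 0, 3.566667…, 3.333333…, 2.8, 2.458333…, 0.2
R0 = Σ lx·mx = 12.358333… → 12.358

12.358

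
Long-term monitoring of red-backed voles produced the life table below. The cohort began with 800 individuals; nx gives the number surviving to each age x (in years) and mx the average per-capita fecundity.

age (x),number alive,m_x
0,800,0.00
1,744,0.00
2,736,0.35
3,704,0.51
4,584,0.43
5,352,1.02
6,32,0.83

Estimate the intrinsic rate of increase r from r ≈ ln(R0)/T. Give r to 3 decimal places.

0.124

lx = nx/n0 = nx/800: 1, 0.93, 0.92, 0.88, 0.73, 0.44, 0.04
R0 = Σ lx·mx = 0 + 0 + 0.322 + 0.4488 + 0.3139 + 0.4488 + 0.0332 = 1.5667
Σ x·lx·mx = 5.6892; T = 5.6892/1.5667 = 3.63133…
r ≈ ln(R0)/T = ln(1.5667)/3.63133… = 0.12364… → 0.124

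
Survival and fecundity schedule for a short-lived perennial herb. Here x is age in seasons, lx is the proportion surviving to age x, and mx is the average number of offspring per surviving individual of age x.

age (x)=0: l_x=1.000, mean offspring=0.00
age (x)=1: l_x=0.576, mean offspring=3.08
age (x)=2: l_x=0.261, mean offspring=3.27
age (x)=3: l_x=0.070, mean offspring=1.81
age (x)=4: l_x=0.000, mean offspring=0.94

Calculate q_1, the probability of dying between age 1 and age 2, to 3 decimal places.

0.547

q_1 = (l_1 − l_2) / l_1 = (0.576 − 0.261) / 0.576
     = 0.315 / 0.576 = 0.546875 → 0.547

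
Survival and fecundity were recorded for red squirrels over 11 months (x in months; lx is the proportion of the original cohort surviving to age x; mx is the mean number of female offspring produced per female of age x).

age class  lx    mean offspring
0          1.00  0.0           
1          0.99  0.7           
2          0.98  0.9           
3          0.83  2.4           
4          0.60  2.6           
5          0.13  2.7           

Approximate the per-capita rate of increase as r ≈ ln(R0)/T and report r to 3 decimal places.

R0 = Σ lx·mx = 0 + 0.693 + 0.882 + 1.992 + 1.56 + 0.351 = 5.478
Σ x·lx·mx = 16.428; T = 16.428/5.478 = 2.9989…
r ≈ ln(R0)/T = ln(5.478)/2.9989… = 0.56712… → 0.567

0.567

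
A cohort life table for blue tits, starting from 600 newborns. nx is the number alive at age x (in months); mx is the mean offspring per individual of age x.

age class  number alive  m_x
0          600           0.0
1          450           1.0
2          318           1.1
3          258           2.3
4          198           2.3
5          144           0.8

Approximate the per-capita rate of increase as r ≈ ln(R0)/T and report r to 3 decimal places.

0.437

lx = nx/n0 = nx/600: 1, 0.75, 0.53, 0.43, 0.33, 0.24
R0 = Σ lx·mx = 0 + 0.75 + 0.583 + 0.989 + 0.759 + 0.192 = 3.273
Σ x·lx·mx = 8.879; T = 8.879/3.273 = 2.7128…
r ≈ ln(R0)/T = ln(3.273)/2.7128… = 0.43708… → 0.437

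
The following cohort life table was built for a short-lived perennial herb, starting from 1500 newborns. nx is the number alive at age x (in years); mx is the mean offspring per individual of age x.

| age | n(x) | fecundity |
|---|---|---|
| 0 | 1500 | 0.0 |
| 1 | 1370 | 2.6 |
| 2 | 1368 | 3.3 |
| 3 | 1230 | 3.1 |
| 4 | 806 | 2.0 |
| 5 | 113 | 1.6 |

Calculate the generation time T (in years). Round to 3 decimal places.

lx = nx/n0 = nx/1500: 1, 0.91333…, 0.912, 0.82, 0.53733…, 0.07533…
lx·mx: 0, 2.374667…, 3.0096, 2.542, 1.074667…, 0.120533… → R0 = 9.121467…
x·lx·mx: 0, 2.374667…, 6.0192, 7.626, 4.298667…, 0.602667… → Σ = 20.9212…
T = 20.9212… / 9.121467… = 2.293622… → 2.294

2.294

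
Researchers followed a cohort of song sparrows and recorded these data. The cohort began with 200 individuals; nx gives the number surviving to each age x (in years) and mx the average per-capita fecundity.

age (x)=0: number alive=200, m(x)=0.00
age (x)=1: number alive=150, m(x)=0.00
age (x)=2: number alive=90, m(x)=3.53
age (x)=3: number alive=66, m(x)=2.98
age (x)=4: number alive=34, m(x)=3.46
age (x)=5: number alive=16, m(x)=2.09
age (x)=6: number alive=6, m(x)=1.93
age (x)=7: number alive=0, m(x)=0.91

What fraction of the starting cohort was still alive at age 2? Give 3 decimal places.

l_2 = n_2/n_0 = 90/200 = 0.45 → 0.450

0.450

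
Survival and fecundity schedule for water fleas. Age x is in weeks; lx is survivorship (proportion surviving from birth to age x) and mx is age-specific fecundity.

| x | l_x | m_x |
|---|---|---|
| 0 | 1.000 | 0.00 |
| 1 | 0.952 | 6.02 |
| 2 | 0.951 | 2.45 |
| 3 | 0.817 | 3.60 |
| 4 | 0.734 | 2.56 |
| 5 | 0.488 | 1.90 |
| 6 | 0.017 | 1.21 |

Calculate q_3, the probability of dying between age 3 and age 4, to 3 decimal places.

q_3 = (l_3 − l_4) / l_3 = (0.817 − 0.734) / 0.817
     = 0.083 / 0.817 = 0.101591… → 0.102

0.102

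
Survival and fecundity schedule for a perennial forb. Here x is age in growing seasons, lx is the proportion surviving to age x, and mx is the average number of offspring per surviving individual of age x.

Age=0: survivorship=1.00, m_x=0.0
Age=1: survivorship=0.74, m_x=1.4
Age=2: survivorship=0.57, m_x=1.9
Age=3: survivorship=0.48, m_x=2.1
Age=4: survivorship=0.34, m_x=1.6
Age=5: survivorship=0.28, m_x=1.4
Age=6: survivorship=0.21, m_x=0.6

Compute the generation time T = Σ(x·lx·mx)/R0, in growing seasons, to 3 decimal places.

lx·mx: 0, 1.036, 1.083, 1.008, 0.544, 0.392, 0.126 → R0 = 4.189
x·lx·mx: 0, 1.036, 2.166, 3.024, 2.176, 1.96, 0.756 → Σ = 11.118
T = 11.118 / 4.189 = 2.654094… → 2.654

2.654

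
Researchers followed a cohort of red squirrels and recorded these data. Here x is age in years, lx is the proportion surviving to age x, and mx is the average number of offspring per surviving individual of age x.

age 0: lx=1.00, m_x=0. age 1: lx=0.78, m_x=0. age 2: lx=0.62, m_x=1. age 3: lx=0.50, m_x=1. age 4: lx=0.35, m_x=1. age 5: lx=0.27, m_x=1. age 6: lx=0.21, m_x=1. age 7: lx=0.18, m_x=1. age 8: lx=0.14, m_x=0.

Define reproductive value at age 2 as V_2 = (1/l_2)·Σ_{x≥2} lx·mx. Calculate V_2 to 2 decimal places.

lx·mx for x ≥ 2: 0.62, 0.5, 0.35, 0.27, 0.21, 0.18, 0 → sum = 2.13
V_2 = 2.13 / l_2 = 2.13 / 0.62 = 3.435484… → 3.44

3.44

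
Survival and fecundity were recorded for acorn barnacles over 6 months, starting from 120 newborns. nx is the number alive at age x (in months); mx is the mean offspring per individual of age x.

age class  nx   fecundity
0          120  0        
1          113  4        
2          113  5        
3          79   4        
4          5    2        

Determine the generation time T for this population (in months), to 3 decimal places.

1.914

lx = nx/n0 = nx/120: 1, 0.94167…, 0.94167…, 0.65833…, 0.04167…
lx·mx: 0, 3.766667…, 4.708333…, 2.633333…, 0.083333… → R0 = 11.191667…
x·lx·mx: 0, 3.766667…, 9.416667…, 7.9…, 0.333333… → Σ = 21.416667…
T = 21.416667… / 11.191667… = 1.913626… → 1.914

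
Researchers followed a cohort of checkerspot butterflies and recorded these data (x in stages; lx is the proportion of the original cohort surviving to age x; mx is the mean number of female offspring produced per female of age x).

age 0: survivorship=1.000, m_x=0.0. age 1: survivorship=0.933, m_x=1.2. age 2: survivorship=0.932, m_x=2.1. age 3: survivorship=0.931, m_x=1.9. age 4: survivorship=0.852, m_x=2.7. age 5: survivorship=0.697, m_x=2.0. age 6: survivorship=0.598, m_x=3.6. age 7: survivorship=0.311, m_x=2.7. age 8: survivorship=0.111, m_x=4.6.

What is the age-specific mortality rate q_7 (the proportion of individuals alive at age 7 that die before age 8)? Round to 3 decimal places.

q_7 = (l_7 − l_8) / l_7 = (0.311 − 0.111) / 0.311
     = 0.2 / 0.311 = 0.643087… → 0.643

0.643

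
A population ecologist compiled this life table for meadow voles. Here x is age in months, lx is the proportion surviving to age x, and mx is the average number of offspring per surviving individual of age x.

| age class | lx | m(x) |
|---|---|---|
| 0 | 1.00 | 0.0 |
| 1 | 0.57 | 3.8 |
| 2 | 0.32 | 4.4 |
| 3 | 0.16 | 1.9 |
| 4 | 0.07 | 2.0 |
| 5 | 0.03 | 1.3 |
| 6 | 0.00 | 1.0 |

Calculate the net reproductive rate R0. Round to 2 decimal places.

lx·mx by age: 0, 2.166, 1.408, 0.304, 0.14, 0.039, 0
R0 = Σ lx·mx = 4.057 → 4.06

4.06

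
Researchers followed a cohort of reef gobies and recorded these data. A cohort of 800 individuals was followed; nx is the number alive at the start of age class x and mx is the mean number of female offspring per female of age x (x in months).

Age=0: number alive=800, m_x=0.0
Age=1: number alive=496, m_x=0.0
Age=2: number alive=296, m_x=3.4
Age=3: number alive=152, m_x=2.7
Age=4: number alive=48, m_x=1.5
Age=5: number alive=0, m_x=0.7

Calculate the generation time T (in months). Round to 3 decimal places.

lx = nx/n0 = nx/800: 1, 0.62, 0.37, 0.19, 0.06, 0
lx·mx: 0, 0, 1.258, 0.513, 0.09, 0 → R0 = 1.861
x·lx·mx: 0, 0, 2.516, 1.539, 0.36, 0 → Σ = 4.415
T = 4.415 / 1.861 = 2.37238… → 2.372

2.372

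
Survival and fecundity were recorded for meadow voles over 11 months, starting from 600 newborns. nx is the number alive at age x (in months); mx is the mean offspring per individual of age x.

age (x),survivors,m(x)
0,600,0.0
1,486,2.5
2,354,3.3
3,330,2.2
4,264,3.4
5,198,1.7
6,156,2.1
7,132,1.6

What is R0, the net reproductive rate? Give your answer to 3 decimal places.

lx = nx/n0 = nx/600: 1, 0.81, 0.59, 0.55, 0.44, 0.33, 0.26, 0.22
lx·mx by age: 0, 2.025, 1.947, 1.21, 1.496, 0.561, 0.546, 0.352
R0 = Σ lx·mx = 8.137 → 8.137

8.137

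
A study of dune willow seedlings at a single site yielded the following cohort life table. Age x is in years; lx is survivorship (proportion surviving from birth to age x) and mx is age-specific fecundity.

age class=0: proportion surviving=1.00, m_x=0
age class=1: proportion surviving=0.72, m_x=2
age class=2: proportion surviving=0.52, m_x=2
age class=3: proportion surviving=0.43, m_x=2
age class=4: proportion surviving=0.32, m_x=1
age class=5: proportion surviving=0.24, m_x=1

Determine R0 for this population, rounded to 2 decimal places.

3.90

lx·mx by age: 0, 1.44, 1.04, 0.86, 0.32, 0.24
R0 = Σ lx·mx = 3.9 → 3.90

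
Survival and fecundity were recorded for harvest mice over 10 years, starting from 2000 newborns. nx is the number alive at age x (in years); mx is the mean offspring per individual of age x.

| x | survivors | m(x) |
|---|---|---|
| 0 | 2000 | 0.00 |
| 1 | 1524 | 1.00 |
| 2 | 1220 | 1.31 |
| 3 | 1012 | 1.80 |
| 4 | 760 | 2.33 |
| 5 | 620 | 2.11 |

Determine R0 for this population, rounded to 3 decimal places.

lx = nx/n0 = nx/2000: 1, 0.762, 0.61, 0.506, 0.38, 0.31
lx·mx by age: 0, 0.762, 0.7991, 0.9108, 0.8854, 0.6541
R0 = Σ lx·mx = 4.0114 → 4.011

4.011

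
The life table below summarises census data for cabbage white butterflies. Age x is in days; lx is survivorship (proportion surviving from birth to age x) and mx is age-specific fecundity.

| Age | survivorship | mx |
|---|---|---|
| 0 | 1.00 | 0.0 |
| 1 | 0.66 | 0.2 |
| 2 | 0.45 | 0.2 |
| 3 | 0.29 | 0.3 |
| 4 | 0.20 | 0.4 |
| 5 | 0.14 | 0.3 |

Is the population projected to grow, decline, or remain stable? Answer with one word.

declining

R0 = Σ lx·mx = 0 + 0.132 + 0.09 + 0.087 + 0.08 + 0.042 = 0.431
R0 < 1, so the population is declining.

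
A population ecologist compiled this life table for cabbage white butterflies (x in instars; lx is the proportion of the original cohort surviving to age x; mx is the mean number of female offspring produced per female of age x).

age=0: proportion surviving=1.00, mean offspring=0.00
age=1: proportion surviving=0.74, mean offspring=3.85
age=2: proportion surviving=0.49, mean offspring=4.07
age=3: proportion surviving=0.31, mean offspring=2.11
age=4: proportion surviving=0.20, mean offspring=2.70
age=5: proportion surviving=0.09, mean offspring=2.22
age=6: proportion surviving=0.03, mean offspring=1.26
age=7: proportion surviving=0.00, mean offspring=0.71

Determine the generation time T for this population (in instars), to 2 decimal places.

lx·mx: 0, 2.849, 1.9943, 0.6541, 0.54, 0.1998, 0.0378, 0 → R0 = 6.275
x·lx·mx: 0, 2.849, 3.9886, 1.9623, 2.16, 0.999, 0.2268, 0 → Σ = 12.1857
T = 12.1857 / 6.275 = 1.941944… → 1.94

1.94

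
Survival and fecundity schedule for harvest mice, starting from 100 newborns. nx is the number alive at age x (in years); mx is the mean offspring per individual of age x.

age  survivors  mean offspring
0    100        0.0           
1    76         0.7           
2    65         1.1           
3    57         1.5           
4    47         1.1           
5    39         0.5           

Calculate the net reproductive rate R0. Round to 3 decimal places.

lx = nx/n0 = nx/100: 1, 0.76, 0.65, 0.57, 0.47, 0.39
lx·mx by age: 0, 0.532, 0.715, 0.855, 0.517, 0.195
R0 = Σ lx·mx = 2.814 → 2.814

2.814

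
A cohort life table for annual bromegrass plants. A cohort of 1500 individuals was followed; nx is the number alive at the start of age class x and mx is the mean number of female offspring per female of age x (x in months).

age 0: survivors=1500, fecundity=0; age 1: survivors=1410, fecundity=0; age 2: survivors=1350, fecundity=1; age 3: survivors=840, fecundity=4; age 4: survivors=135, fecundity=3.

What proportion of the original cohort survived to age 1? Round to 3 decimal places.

l_1 = n_1/n_0 = 1410/1500 = 0.94 → 0.940

0.940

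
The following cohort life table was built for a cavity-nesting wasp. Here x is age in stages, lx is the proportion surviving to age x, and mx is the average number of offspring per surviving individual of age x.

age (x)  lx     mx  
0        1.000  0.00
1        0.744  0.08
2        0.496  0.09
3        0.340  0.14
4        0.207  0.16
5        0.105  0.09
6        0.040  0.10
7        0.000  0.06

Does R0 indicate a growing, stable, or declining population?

R0 = Σ lx·mx = 0 + 0.05952 + 0.04464 + 0.0476 + 0.03312 + 0.00945 + 0.004 + 0 = 0.19833
R0 < 1, so the population is declining.

declining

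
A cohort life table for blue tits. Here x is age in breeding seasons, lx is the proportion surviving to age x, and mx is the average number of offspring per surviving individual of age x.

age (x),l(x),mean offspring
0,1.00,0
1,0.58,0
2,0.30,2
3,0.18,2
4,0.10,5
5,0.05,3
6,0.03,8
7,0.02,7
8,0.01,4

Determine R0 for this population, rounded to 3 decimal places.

lx·mx by age: 0, 0, 0.6, 0.36, 0.5, 0.15, 0.24, 0.14, 0.04
R0 = Σ lx·mx = 2.03 → 2.030

2.030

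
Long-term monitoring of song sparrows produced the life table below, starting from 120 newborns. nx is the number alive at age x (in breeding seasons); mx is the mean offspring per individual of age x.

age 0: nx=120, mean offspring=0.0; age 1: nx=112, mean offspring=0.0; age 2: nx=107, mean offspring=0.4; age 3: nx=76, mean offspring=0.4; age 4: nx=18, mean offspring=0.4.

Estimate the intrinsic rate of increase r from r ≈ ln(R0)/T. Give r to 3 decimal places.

-0.157

lx = nx/n0 = nx/120: 1, 0.93333…, 0.89167…, 0.63333…, 0.15
R0 = Σ lx·mx = 0 + 0 + 0.35667… + 0.25333… + 0.06 = 0.67…
Σ x·lx·mx = 1.713333…; T = 1.713333…/0.67… = 2.55721…
r ≈ ln(R0)/T = ln(0.67…)/2.55721… = -0.15661… → -0.157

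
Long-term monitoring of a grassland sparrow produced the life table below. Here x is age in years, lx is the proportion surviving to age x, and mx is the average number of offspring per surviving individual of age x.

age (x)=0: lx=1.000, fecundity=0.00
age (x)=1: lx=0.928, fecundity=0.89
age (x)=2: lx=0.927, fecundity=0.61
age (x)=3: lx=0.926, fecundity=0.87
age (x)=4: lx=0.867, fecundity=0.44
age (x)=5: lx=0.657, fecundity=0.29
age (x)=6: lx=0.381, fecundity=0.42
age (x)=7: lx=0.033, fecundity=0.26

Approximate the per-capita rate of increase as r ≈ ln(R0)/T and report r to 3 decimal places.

0.402

R0 = Σ lx·mx = 0 + 0.82592 + 0.56547 + 0.80562 + 0.38148 + 0.19053 + 0.16002 + 0.00858 = 2.93762
Σ x·lx·mx = 7.87247; T = 7.87247/2.93762 = 2.67988…
r ≈ ln(R0)/T = ln(2.93762)/2.67988… = 0.40211… → 0.402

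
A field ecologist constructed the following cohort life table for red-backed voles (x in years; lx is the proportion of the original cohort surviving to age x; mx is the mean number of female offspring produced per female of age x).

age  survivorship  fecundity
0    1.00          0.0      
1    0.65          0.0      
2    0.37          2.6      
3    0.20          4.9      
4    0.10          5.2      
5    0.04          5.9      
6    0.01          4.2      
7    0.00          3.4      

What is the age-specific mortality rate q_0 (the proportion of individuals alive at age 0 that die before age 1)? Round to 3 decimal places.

q_0 = (l_0 − l_1) / l_0 = (1 − 0.65) / 1
     = 0.35 / 1 = 0.35 → 0.350

0.350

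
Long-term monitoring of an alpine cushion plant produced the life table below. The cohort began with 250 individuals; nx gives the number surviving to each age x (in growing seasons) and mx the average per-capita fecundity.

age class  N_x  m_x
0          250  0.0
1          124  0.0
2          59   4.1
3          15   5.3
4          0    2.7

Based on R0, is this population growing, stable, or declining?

lx = nx/n0 = nx/250: 1, 0.496, 0.236, 0.06, 0
R0 = Σ lx·mx = 0 + 0 + 0.9676 + 0.318 + 0 = 1.2856
R0 > 1, so the population is growing.

growing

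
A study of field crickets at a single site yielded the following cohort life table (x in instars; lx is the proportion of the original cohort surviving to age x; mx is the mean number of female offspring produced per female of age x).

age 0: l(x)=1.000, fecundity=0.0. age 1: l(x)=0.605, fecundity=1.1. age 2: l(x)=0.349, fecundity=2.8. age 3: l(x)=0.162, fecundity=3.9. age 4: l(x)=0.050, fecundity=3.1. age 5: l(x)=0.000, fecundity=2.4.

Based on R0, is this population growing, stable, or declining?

growing

R0 = Σ lx·mx = 0 + 0.6655 + 0.9772 + 0.6318 + 0.155 + 0 = 2.4295
R0 > 1, so the population is growing.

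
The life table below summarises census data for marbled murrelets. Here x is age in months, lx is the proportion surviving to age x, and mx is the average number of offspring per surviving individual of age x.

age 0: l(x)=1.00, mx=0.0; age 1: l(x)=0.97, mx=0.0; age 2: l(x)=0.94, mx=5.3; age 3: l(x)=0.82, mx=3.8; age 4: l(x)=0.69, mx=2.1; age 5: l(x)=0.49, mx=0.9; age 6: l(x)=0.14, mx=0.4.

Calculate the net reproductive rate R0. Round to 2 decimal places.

lx·mx by age: 0, 0, 4.982, 3.116, 1.449, 0.441, 0.056
R0 = Σ lx·mx = 10.044 → 10.04

10.04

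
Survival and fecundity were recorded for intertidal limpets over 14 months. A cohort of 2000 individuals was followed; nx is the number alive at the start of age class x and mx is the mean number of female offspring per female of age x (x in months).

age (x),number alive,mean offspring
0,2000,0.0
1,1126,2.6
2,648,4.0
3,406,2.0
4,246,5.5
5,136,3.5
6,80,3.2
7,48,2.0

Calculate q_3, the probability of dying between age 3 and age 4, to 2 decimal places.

0.39

lx = nx/n0 = nx/2000: 1, 0.563, 0.324, 0.203, 0.123, 0.068, 0.04, 0.024
q_3 = (l_3 − l_4) / l_3 = (0.203 − 0.123) / 0.203
     = 0.08 / 0.203 = 0.394089… → 0.39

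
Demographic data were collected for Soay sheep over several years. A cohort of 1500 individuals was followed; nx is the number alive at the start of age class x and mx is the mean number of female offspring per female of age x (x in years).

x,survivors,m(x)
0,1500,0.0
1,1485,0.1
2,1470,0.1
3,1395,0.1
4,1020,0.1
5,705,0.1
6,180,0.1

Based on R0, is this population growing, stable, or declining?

declining

lx = nx/n0 = nx/1500: 1, 0.99, 0.98, 0.93, 0.68, 0.47, 0.12
R0 = Σ lx·mx = 0 + 0.099 + 0.098 + 0.093 + 0.068 + 0.047 + 0.012 = 0.417
R0 < 1, so the population is declining.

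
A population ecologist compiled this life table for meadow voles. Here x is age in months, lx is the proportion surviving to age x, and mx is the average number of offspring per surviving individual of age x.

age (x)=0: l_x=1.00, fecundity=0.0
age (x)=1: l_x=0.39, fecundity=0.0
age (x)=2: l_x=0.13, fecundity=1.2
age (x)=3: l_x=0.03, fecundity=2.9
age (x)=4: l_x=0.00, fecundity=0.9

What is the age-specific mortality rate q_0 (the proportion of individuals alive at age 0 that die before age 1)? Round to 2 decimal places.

q_0 = (l_0 − l_1) / l_0 = (1 − 0.39) / 1
     = 0.61 / 1 = 0.61 → 0.61

0.61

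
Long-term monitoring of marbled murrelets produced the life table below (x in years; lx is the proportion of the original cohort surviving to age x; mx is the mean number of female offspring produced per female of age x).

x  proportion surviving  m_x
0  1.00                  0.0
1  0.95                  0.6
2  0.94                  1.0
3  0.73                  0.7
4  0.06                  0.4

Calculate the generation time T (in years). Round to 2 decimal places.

lx·mx: 0, 0.57, 0.94, 0.511, 0.024 → R0 = 2.045
x·lx·mx: 0, 0.57, 1.88, 1.533, 0.096 → Σ = 4.079
T = 4.079 / 2.045 = 1.994621… → 1.99

1.99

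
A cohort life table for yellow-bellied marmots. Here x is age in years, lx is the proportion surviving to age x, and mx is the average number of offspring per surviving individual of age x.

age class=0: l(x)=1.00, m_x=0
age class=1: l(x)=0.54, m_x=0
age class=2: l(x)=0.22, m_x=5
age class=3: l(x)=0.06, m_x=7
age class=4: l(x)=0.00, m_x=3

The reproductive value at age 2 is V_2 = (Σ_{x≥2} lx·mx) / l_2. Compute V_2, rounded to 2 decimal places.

lx·mx for x ≥ 2: 1.1, 0.42, 0 → sum = 1.52
V_2 = 1.52 / l_2 = 1.52 / 0.22 = 6.909091… → 6.91

6.91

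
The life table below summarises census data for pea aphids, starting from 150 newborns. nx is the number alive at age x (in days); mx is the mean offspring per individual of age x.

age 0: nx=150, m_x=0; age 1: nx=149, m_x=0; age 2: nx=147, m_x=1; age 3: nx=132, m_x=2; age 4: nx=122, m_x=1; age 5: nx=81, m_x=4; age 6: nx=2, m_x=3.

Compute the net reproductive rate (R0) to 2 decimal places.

lx = nx/n0 = nx/150: 1, 0.99333…, 0.98, 0.88, 0.81333…, 0.54, 0.01333…
lx·mx by age: 0, 0, 0.98, 1.76, 0.813333…, 2.16, 0.04…
R0 = Σ lx·mx = 5.753333… → 5.75

5.75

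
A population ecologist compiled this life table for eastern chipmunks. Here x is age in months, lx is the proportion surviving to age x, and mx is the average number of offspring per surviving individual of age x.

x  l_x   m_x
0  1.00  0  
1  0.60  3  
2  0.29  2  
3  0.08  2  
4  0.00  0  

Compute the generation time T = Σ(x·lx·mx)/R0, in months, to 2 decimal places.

1.35

lx·mx: 0, 1.8, 0.58, 0.16, 0 → R0 = 2.54
x·lx·mx: 0, 1.8, 1.16, 0.48, 0 → Σ = 3.44
T = 3.44 / 2.54 = 1.354331… → 1.35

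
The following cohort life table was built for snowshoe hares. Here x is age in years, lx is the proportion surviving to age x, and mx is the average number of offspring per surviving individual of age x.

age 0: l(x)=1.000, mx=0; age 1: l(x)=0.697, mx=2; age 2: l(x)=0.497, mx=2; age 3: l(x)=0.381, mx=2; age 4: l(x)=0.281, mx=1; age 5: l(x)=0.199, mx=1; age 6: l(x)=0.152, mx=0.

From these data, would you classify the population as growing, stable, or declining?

growing

R0 = Σ lx·mx = 0 + 1.394 + 0.994 + 0.762 + 0.281 + 0.199 + 0 = 3.63
R0 > 1, so the population is growing.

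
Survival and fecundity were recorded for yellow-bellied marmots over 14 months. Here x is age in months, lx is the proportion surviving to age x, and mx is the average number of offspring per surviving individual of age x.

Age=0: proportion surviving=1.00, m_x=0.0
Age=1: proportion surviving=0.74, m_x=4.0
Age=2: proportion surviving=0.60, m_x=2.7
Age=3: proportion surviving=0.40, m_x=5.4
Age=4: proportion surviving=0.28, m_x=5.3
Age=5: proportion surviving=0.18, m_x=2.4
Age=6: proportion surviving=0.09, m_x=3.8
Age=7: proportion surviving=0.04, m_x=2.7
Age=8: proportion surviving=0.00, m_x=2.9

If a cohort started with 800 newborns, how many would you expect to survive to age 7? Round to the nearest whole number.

Expected survivors = N0 · l_7 = 800 × 0.04 = 32 → 32

32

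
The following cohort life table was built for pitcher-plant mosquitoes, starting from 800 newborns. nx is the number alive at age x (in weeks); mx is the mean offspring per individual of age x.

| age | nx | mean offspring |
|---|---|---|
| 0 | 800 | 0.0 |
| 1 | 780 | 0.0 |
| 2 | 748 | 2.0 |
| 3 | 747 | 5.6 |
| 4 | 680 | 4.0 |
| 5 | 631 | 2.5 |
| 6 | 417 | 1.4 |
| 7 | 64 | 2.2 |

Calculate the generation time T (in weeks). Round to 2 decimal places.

lx = nx/n0 = nx/800: 1, 0.975, 0.935, 0.93375, 0.85, 0.78875, 0.52125, 0.08
lx·mx: 0, 0, 1.87, 5.229, 3.4, 1.971875, 0.72975, 0.176 → R0 = 13.376625
x·lx·mx: 0, 0, 3.74, 15.687, 13.6, 9.859375, 4.3785, 1.232 → Σ = 48.496875
T = 48.496875 / 13.376625 = 3.625494… → 3.63

3.63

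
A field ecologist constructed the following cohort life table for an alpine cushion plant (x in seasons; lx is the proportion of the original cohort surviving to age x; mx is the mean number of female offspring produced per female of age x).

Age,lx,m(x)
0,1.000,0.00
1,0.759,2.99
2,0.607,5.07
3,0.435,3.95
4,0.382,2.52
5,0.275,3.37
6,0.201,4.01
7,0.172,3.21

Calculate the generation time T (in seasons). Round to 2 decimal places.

2.98

lx·mx: 0, 2.26941, 3.07749, 1.71825, 0.96264, 0.92675, 0.80601, 0.55212 → R0 = 10.31267
x·lx·mx: 0, 2.26941, 6.15498, 5.15475, 3.85056, 4.63375, 4.83606, 3.86484 → Σ = 30.76435
T = 30.76435 / 10.31267 = 2.983161… → 2.98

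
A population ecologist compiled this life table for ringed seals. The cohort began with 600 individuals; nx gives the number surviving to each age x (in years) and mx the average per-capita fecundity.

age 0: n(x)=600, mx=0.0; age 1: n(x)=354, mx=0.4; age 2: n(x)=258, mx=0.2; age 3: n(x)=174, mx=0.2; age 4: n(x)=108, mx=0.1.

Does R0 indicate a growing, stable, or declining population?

declining

lx = nx/n0 = nx/600: 1, 0.59, 0.43, 0.29, 0.18
R0 = Σ lx·mx = 0 + 0.236 + 0.086 + 0.058 + 0.018 = 0.398
R0 < 1, so the population is declining.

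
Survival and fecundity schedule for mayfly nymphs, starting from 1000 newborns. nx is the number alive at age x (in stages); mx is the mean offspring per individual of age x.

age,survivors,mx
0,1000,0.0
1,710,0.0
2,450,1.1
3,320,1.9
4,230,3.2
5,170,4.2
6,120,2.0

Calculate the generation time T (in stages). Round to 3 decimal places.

3.855

lx = nx/n0 = nx/1000: 1, 0.71, 0.45, 0.32, 0.23, 0.17, 0.12
lx·mx: 0, 0, 0.495, 0.608, 0.736, 0.714, 0.24 → R0 = 2.793
x·lx·mx: 0, 0, 0.99, 1.824, 2.944, 3.57, 1.44 → Σ = 10.768
T = 10.768 / 2.793 = 3.855353… → 3.855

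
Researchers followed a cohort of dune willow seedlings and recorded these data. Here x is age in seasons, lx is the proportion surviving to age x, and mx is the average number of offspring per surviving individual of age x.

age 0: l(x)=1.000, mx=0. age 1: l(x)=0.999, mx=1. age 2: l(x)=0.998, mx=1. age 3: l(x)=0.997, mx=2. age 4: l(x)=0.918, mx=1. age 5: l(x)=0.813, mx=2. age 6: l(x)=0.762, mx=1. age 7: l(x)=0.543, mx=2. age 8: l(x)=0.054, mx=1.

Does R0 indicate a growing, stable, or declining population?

R0 = Σ lx·mx = 0 + 0.999 + 0.998 + 1.994 + 0.918 + 1.626 + 0.762 + 1.086 + 0.054 = 8.437
R0 > 1, so the population is growing.

growing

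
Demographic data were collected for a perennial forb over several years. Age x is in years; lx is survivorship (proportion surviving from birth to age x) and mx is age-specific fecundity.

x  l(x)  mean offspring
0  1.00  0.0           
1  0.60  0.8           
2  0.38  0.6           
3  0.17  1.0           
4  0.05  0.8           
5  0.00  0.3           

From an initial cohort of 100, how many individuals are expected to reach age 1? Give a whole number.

60

Expected survivors = N0 · l_1 = 100 × 0.60 = 60 → 60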